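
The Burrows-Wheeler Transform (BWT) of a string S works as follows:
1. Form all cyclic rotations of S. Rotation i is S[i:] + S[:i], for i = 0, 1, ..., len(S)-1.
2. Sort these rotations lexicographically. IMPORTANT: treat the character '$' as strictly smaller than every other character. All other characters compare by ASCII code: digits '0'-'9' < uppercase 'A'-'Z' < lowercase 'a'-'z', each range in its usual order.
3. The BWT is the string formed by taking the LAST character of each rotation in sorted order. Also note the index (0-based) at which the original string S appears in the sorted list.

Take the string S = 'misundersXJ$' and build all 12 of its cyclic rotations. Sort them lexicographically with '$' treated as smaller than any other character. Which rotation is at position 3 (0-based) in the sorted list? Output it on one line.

All 12 rotations (rotation i = S[i:]+S[:i]):
  rot[0] = misundersXJ$
  rot[1] = isundersXJ$m
  rot[2] = sundersXJ$mi
  rot[3] = undersXJ$mis
  rot[4] = ndersXJ$misu
  rot[5] = dersXJ$misun
  rot[6] = ersXJ$misund
  rot[7] = rsXJ$misunde
  rot[8] = sXJ$misunder
  rot[9] = XJ$misunders
  rot[10] = J$misundersX
  rot[11] = $misundersXJ
Sorted (with $ < everything):
  sorted[0] = $misundersXJ
  sorted[1] = J$misundersX
  sorted[2] = XJ$misunders
  sorted[3] = dersXJ$misun
  sorted[4] = ersXJ$misund
  sorted[5] = isundersXJ$m
  sorted[6] = misundersXJ$
  sorted[7] = ndersXJ$misu
  sorted[8] = rsXJ$misunde
  sorted[9] = sXJ$misunder
  sorted[10] = sundersXJ$mi
  sorted[11] = undersXJ$mis
sorted[3] = dersXJ$misun

Answer: dersXJ$misun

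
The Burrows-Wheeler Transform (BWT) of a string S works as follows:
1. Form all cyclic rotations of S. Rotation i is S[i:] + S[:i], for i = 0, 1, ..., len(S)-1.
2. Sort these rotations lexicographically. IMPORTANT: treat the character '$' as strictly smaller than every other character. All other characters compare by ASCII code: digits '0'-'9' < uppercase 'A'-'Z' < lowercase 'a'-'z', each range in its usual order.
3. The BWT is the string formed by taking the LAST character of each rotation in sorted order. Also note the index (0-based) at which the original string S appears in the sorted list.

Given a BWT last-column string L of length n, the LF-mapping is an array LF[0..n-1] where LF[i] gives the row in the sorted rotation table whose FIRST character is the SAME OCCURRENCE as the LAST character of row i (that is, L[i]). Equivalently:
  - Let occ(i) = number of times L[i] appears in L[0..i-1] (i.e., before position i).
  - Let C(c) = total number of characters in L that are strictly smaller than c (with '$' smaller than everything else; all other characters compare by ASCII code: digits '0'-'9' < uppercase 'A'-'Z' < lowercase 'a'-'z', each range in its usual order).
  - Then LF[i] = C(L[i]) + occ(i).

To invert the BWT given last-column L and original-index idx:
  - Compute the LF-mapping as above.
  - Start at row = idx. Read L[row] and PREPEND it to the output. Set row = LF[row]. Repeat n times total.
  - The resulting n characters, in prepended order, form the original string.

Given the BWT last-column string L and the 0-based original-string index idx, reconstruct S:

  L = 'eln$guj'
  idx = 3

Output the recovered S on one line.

LF mapping: 1 4 5 0 2 6 3
Walk LF starting at row 3, prepending L[row]:
  step 1: row=3, L[3]='$', prepend. Next row=LF[3]=0
  step 2: row=0, L[0]='e', prepend. Next row=LF[0]=1
  step 3: row=1, L[1]='l', prepend. Next row=LF[1]=4
  step 4: row=4, L[4]='g', prepend. Next row=LF[4]=2
  step 5: row=2, L[2]='n', prepend. Next row=LF[2]=5
  step 6: row=5, L[5]='u', prepend. Next row=LF[5]=6
  step 7: row=6, L[6]='j', prepend. Next row=LF[6]=3
Reversed output: jungle$

Answer: jungle$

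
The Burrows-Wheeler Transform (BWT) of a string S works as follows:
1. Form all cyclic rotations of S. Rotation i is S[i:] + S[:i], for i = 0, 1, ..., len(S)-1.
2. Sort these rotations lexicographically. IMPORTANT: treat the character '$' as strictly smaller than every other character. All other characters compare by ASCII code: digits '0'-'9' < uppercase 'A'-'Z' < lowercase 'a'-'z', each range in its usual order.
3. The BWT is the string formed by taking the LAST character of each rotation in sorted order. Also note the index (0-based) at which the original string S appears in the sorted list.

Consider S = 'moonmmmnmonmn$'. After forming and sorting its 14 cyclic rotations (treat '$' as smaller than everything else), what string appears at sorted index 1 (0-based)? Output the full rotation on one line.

All 14 rotations (rotation i = S[i:]+S[:i]):
  rot[0] = moonmmmnmonmn$
  rot[1] = oonmmmnmonmn$m
  rot[2] = onmmmnmonmn$mo
  rot[3] = nmmmnmonmn$moo
  rot[4] = mmmnmonmn$moon
  rot[5] = mmnmonmn$moonm
  rot[6] = mnmonmn$moonmm
  rot[7] = nmonmn$moonmmm
  rot[8] = monmn$moonmmmn
  rot[9] = onmn$moonmmmnm
  rot[10] = nmn$moonmmmnmo
  rot[11] = mn$moonmmmnmon
  rot[12] = n$moonmmmnmonm
  rot[13] = $moonmmmnmonmn
Sorted (with $ < everything):
  sorted[0] = $moonmmmnmonmn
  sorted[1] = mmmnmonmn$moon
  sorted[2] = mmnmonmn$moonm
  sorted[3] = mn$moonmmmnmon
  sorted[4] = mnmonmn$moonmm
  sorted[5] = monmn$moonmmmn
  sorted[6] = moonmmmnmonmn$
  sorted[7] = n$moonmmmnmonm
  sorted[8] = nmmmnmonmn$moo
  sorted[9] = nmn$moonmmmnmo
  sorted[10] = nmonmn$moonmmm
  sorted[11] = onmmmnmonmn$mo
  sorted[12] = onmn$moonmmmnm
  sorted[13] = oonmmmnmonmn$m
sorted[1] = mmmnmonmn$moon

Answer: mmmnmonmn$moon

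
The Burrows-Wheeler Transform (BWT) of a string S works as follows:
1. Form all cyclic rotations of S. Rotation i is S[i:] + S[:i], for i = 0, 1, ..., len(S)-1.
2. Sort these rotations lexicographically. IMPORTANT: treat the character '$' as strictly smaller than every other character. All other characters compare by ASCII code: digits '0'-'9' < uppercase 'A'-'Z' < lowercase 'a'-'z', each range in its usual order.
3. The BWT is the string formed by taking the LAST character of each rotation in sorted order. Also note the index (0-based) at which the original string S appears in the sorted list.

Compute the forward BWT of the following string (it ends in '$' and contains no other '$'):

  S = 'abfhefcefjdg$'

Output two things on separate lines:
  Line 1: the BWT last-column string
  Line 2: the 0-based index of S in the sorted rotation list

All 13 rotations (rotation i = S[i:]+S[:i]):
  rot[0] = abfhefcefjdg$
  rot[1] = bfhefcefjdg$a
  rot[2] = fhefcefjdg$ab
  rot[3] = hefcefjdg$abf
  rot[4] = efcefjdg$abfh
  rot[5] = fcefjdg$abfhe
  rot[6] = cefjdg$abfhef
  rot[7] = efjdg$abfhefc
  rot[8] = fjdg$abfhefce
  rot[9] = jdg$abfhefcef
  rot[10] = dg$abfhefcefj
  rot[11] = g$abfhefcefjd
  rot[12] = $abfhefcefjdg
Sorted (with $ < everything):
  sorted[0] = $abfhefcefjdg  (last char: 'g')
  sorted[1] = abfhefcefjdg$  (last char: '$')
  sorted[2] = bfhefcefjdg$a  (last char: 'a')
  sorted[3] = cefjdg$abfhef  (last char: 'f')
  sorted[4] = dg$abfhefcefj  (last char: 'j')
  sorted[5] = efcefjdg$abfh  (last char: 'h')
  sorted[6] = efjdg$abfhefc  (last char: 'c')
  sorted[7] = fcefjdg$abfhe  (last char: 'e')
  sorted[8] = fhefcefjdg$ab  (last char: 'b')
  sorted[9] = fjdg$abfhefce  (last char: 'e')
  sorted[10] = g$abfhefcefjd  (last char: 'd')
  sorted[11] = hefcefjdg$abf  (last char: 'f')
  sorted[12] = jdg$abfhefcef  (last char: 'f')
Last column: g$afjhcebedff
Original string S is at sorted index 1

Answer: g$afjhcebedff
1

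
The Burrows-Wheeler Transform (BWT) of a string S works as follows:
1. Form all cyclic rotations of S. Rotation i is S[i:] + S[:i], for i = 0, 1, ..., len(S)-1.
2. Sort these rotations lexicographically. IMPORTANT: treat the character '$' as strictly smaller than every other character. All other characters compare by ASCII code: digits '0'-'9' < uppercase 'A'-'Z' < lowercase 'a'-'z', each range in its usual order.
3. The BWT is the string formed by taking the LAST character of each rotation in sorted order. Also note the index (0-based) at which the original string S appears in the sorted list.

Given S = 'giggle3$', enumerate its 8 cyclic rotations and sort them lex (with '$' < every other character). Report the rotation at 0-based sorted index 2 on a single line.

Answer: e3$giggl

Derivation:
All 8 rotations (rotation i = S[i:]+S[:i]):
  rot[0] = giggle3$
  rot[1] = iggle3$g
  rot[2] = ggle3$gi
  rot[3] = gle3$gig
  rot[4] = le3$gigg
  rot[5] = e3$giggl
  rot[6] = 3$giggle
  rot[7] = $giggle3
Sorted (with $ < everything):
  sorted[0] = $giggle3
  sorted[1] = 3$giggle
  sorted[2] = e3$giggl
  sorted[3] = ggle3$gi
  sorted[4] = giggle3$
  sorted[5] = gle3$gig
  sorted[6] = iggle3$g
  sorted[7] = le3$gigg
sorted[2] = e3$giggl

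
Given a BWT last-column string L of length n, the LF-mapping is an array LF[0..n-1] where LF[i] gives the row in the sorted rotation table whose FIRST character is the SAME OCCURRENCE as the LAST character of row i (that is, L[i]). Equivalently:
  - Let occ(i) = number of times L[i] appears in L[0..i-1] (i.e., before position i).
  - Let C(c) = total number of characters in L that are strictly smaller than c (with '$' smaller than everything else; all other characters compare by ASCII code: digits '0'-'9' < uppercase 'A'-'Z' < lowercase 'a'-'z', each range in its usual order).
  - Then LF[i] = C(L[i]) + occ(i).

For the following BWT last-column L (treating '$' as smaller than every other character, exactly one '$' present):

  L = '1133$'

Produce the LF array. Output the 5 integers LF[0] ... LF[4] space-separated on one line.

Answer: 1 2 3 4 0

Derivation:
Char counts: '$':1, '1':2, '3':2
C (first-col start): C('$')=0, C('1')=1, C('3')=3
L[0]='1': occ=0, LF[0]=C('1')+0=1+0=1
L[1]='1': occ=1, LF[1]=C('1')+1=1+1=2
L[2]='3': occ=0, LF[2]=C('3')+0=3+0=3
L[3]='3': occ=1, LF[3]=C('3')+1=3+1=4
L[4]='$': occ=0, LF[4]=C('$')+0=0+0=0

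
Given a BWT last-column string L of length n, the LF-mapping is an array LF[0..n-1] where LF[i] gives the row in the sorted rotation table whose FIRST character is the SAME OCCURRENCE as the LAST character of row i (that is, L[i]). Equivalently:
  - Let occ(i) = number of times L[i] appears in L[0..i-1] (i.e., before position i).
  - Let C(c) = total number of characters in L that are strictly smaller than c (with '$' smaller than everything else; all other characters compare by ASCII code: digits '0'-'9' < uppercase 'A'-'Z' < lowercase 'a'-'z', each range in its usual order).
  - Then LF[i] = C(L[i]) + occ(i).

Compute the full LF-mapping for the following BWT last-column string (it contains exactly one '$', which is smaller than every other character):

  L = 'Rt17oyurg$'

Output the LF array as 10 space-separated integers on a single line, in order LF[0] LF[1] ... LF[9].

Answer: 3 7 1 2 5 9 8 6 4 0

Derivation:
Char counts: '$':1, '1':1, '7':1, 'R':1, 'g':1, 'o':1, 'r':1, 't':1, 'u':1, 'y':1
C (first-col start): C('$')=0, C('1')=1, C('7')=2, C('R')=3, C('g')=4, C('o')=5, C('r')=6, C('t')=7, C('u')=8, C('y')=9
L[0]='R': occ=0, LF[0]=C('R')+0=3+0=3
L[1]='t': occ=0, LF[1]=C('t')+0=7+0=7
L[2]='1': occ=0, LF[2]=C('1')+0=1+0=1
L[3]='7': occ=0, LF[3]=C('7')+0=2+0=2
L[4]='o': occ=0, LF[4]=C('o')+0=5+0=5
L[5]='y': occ=0, LF[5]=C('y')+0=9+0=9
L[6]='u': occ=0, LF[6]=C('u')+0=8+0=8
L[7]='r': occ=0, LF[7]=C('r')+0=6+0=6
L[8]='g': occ=0, LF[8]=C('g')+0=4+0=4
L[9]='$': occ=0, LF[9]=C('$')+0=0+0=0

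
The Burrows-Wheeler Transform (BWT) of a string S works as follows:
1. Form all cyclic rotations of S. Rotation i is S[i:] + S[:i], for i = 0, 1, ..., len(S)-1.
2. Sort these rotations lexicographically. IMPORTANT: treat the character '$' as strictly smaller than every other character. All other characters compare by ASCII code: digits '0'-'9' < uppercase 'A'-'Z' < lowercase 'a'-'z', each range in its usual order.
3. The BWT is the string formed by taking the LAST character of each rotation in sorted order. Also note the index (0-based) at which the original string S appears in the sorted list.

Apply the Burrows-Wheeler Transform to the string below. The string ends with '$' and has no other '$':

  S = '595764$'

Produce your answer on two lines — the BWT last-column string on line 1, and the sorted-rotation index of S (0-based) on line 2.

All 7 rotations (rotation i = S[i:]+S[:i]):
  rot[0] = 595764$
  rot[1] = 95764$5
  rot[2] = 5764$59
  rot[3] = 764$595
  rot[4] = 64$5957
  rot[5] = 4$59576
  rot[6] = $595764
Sorted (with $ < everything):
  sorted[0] = $595764  (last char: '4')
  sorted[1] = 4$59576  (last char: '6')
  sorted[2] = 5764$59  (last char: '9')
  sorted[3] = 595764$  (last char: '$')
  sorted[4] = 64$5957  (last char: '7')
  sorted[5] = 764$595  (last char: '5')
  sorted[6] = 95764$5  (last char: '5')
Last column: 469$755
Original string S is at sorted index 3

Answer: 469$755
3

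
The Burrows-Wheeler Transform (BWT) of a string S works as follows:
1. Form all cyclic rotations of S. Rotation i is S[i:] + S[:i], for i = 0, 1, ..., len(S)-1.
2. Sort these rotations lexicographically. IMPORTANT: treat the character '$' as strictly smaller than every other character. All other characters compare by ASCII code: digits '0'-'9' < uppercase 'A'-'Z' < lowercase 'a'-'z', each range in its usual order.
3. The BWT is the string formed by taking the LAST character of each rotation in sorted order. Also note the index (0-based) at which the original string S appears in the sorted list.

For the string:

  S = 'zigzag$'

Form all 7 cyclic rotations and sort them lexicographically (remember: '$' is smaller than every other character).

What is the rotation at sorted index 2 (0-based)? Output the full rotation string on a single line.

Answer: g$zigza

Derivation:
All 7 rotations (rotation i = S[i:]+S[:i]):
  rot[0] = zigzag$
  rot[1] = igzag$z
  rot[2] = gzag$zi
  rot[3] = zag$zig
  rot[4] = ag$zigz
  rot[5] = g$zigza
  rot[6] = $zigzag
Sorted (with $ < everything):
  sorted[0] = $zigzag
  sorted[1] = ag$zigz
  sorted[2] = g$zigza
  sorted[3] = gzag$zi
  sorted[4] = igzag$z
  sorted[5] = zag$zig
  sorted[6] = zigzag$
sorted[2] = g$zigza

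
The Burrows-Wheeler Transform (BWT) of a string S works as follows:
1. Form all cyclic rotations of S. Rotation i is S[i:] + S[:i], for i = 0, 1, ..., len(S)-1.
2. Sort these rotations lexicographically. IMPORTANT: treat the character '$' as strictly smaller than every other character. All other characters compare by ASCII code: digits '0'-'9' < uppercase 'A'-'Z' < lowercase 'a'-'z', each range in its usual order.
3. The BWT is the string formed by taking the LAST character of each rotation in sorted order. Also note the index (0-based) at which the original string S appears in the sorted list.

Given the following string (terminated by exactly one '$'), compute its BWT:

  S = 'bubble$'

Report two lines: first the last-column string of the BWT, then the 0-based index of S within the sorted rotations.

All 7 rotations (rotation i = S[i:]+S[:i]):
  rot[0] = bubble$
  rot[1] = ubble$b
  rot[2] = bble$bu
  rot[3] = ble$bub
  rot[4] = le$bubb
  rot[5] = e$bubbl
  rot[6] = $bubble
Sorted (with $ < everything):
  sorted[0] = $bubble  (last char: 'e')
  sorted[1] = bble$bu  (last char: 'u')
  sorted[2] = ble$bub  (last char: 'b')
  sorted[3] = bubble$  (last char: '$')
  sorted[4] = e$bubbl  (last char: 'l')
  sorted[5] = le$bubb  (last char: 'b')
  sorted[6] = ubble$b  (last char: 'b')
Last column: eub$lbb
Original string S is at sorted index 3

Answer: eub$lbb
3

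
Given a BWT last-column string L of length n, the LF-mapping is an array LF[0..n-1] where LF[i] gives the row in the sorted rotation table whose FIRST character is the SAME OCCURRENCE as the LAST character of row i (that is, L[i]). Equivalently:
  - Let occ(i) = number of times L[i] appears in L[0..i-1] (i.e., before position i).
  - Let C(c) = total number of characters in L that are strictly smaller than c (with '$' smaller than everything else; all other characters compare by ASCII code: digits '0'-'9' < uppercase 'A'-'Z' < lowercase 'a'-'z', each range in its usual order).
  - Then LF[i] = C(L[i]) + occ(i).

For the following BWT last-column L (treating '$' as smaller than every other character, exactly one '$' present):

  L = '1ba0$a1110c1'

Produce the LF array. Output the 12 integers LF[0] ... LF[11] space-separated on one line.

Answer: 3 10 8 1 0 9 4 5 6 2 11 7

Derivation:
Char counts: '$':1, '0':2, '1':5, 'a':2, 'b':1, 'c':1
C (first-col start): C('$')=0, C('0')=1, C('1')=3, C('a')=8, C('b')=10, C('c')=11
L[0]='1': occ=0, LF[0]=C('1')+0=3+0=3
L[1]='b': occ=0, LF[1]=C('b')+0=10+0=10
L[2]='a': occ=0, LF[2]=C('a')+0=8+0=8
L[3]='0': occ=0, LF[3]=C('0')+0=1+0=1
L[4]='$': occ=0, LF[4]=C('$')+0=0+0=0
L[5]='a': occ=1, LF[5]=C('a')+1=8+1=9
L[6]='1': occ=1, LF[6]=C('1')+1=3+1=4
L[7]='1': occ=2, LF[7]=C('1')+2=3+2=5
L[8]='1': occ=3, LF[8]=C('1')+3=3+3=6
L[9]='0': occ=1, LF[9]=C('0')+1=1+1=2
L[10]='c': occ=0, LF[10]=C('c')+0=11+0=11
L[11]='1': occ=4, LF[11]=C('1')+4=3+4=7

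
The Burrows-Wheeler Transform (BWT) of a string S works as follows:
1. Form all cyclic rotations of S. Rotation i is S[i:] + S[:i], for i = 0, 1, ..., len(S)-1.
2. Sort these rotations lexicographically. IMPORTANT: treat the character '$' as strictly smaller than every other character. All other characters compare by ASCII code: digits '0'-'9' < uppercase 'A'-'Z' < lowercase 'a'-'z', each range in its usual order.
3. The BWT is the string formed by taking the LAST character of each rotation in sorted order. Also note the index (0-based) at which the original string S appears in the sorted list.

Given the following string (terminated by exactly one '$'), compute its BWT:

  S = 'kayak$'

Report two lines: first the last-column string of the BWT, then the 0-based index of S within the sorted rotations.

All 6 rotations (rotation i = S[i:]+S[:i]):
  rot[0] = kayak$
  rot[1] = ayak$k
  rot[2] = yak$ka
  rot[3] = ak$kay
  rot[4] = k$kaya
  rot[5] = $kayak
Sorted (with $ < everything):
  sorted[0] = $kayak  (last char: 'k')
  sorted[1] = ak$kay  (last char: 'y')
  sorted[2] = ayak$k  (last char: 'k')
  sorted[3] = k$kaya  (last char: 'a')
  sorted[4] = kayak$  (last char: '$')
  sorted[5] = yak$ka  (last char: 'a')
Last column: kyka$a
Original string S is at sorted index 4

Answer: kyka$a
4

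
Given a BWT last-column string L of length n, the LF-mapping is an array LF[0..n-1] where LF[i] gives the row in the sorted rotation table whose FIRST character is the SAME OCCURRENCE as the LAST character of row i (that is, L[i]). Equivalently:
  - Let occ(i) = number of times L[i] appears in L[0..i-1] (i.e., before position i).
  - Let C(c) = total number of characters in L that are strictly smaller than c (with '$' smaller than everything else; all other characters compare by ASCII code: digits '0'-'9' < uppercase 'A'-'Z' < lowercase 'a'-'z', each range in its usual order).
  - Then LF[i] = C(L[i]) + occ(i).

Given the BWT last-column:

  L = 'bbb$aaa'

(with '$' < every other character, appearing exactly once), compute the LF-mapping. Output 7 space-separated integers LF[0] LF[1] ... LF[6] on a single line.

Answer: 4 5 6 0 1 2 3

Derivation:
Char counts: '$':1, 'a':3, 'b':3
C (first-col start): C('$')=0, C('a')=1, C('b')=4
L[0]='b': occ=0, LF[0]=C('b')+0=4+0=4
L[1]='b': occ=1, LF[1]=C('b')+1=4+1=5
L[2]='b': occ=2, LF[2]=C('b')+2=4+2=6
L[3]='$': occ=0, LF[3]=C('$')+0=0+0=0
L[4]='a': occ=0, LF[4]=C('a')+0=1+0=1
L[5]='a': occ=1, LF[5]=C('a')+1=1+1=2
L[6]='a': occ=2, LF[6]=C('a')+2=1+2=3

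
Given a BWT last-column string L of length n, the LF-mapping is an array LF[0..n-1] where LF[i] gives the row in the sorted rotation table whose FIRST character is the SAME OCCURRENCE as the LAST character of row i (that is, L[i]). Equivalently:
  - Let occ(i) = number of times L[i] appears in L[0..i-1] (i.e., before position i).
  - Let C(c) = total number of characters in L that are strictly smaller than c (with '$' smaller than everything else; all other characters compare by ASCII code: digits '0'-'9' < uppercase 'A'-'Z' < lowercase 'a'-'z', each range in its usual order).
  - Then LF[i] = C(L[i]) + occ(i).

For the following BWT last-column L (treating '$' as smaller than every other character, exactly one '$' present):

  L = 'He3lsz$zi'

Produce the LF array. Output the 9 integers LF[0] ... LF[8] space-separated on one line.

Answer: 2 3 1 5 6 7 0 8 4

Derivation:
Char counts: '$':1, '3':1, 'H':1, 'e':1, 'i':1, 'l':1, 's':1, 'z':2
C (first-col start): C('$')=0, C('3')=1, C('H')=2, C('e')=3, C('i')=4, C('l')=5, C('s')=6, C('z')=7
L[0]='H': occ=0, LF[0]=C('H')+0=2+0=2
L[1]='e': occ=0, LF[1]=C('e')+0=3+0=3
L[2]='3': occ=0, LF[2]=C('3')+0=1+0=1
L[3]='l': occ=0, LF[3]=C('l')+0=5+0=5
L[4]='s': occ=0, LF[4]=C('s')+0=6+0=6
L[5]='z': occ=0, LF[5]=C('z')+0=7+0=7
L[6]='$': occ=0, LF[6]=C('$')+0=0+0=0
L[7]='z': occ=1, LF[7]=C('z')+1=7+1=8
L[8]='i': occ=0, LF[8]=C('i')+0=4+0=4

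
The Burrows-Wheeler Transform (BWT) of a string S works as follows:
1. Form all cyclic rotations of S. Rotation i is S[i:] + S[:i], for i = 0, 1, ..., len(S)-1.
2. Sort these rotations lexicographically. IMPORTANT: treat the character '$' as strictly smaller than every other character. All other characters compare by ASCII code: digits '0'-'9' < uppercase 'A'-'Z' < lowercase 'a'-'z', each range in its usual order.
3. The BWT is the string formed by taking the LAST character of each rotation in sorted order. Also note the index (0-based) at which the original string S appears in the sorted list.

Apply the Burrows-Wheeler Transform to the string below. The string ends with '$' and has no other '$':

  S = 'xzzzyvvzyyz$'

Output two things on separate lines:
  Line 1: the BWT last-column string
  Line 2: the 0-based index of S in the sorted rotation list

Answer: zyv$zzyyzvzx
3

Derivation:
All 12 rotations (rotation i = S[i:]+S[:i]):
  rot[0] = xzzzyvvzyyz$
  rot[1] = zzzyvvzyyz$x
  rot[2] = zzyvvzyyz$xz
  rot[3] = zyvvzyyz$xzz
  rot[4] = yvvzyyz$xzzz
  rot[5] = vvzyyz$xzzzy
  rot[6] = vzyyz$xzzzyv
  rot[7] = zyyz$xzzzyvv
  rot[8] = yyz$xzzzyvvz
  rot[9] = yz$xzzzyvvzy
  rot[10] = z$xzzzyvvzyy
  rot[11] = $xzzzyvvzyyz
Sorted (with $ < everything):
  sorted[0] = $xzzzyvvzyyz  (last char: 'z')
  sorted[1] = vvzyyz$xzzzy  (last char: 'y')
  sorted[2] = vzyyz$xzzzyv  (last char: 'v')
  sorted[3] = xzzzyvvzyyz$  (last char: '$')
  sorted[4] = yvvzyyz$xzzz  (last char: 'z')
  sorted[5] = yyz$xzzzyvvz  (last char: 'z')
  sorted[6] = yz$xzzzyvvzy  (last char: 'y')
  sorted[7] = z$xzzzyvvzyy  (last char: 'y')
  sorted[8] = zyvvzyyz$xzz  (last char: 'z')
  sorted[9] = zyyz$xzzzyvv  (last char: 'v')
  sorted[10] = zzyvvzyyz$xz  (last char: 'z')
  sorted[11] = zzzyvvzyyz$x  (last char: 'x')
Last column: zyv$zzyyzvzx
Original string S is at sorted index 3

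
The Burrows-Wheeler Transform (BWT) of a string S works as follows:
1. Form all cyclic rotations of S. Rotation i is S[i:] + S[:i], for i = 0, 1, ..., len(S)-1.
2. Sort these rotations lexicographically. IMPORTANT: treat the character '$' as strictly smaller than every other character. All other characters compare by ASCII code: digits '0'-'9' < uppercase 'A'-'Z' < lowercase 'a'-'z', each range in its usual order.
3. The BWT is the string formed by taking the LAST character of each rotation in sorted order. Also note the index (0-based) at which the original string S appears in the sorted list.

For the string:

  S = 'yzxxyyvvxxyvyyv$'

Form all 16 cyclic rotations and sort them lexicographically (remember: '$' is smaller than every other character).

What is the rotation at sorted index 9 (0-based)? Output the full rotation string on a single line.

Answer: yv$yzxxyyvvxxyvy

Derivation:
All 16 rotations (rotation i = S[i:]+S[:i]):
  rot[0] = yzxxyyvvxxyvyyv$
  rot[1] = zxxyyvvxxyvyyv$y
  rot[2] = xxyyvvxxyvyyv$yz
  rot[3] = xyyvvxxyvyyv$yzx
  rot[4] = yyvvxxyvyyv$yzxx
  rot[5] = yvvxxyvyyv$yzxxy
  rot[6] = vvxxyvyyv$yzxxyy
  rot[7] = vxxyvyyv$yzxxyyv
  rot[8] = xxyvyyv$yzxxyyvv
  rot[9] = xyvyyv$yzxxyyvvx
  rot[10] = yvyyv$yzxxyyvvxx
  rot[11] = vyyv$yzxxyyvvxxy
  rot[12] = yyv$yzxxyyvvxxyv
  rot[13] = yv$yzxxyyvvxxyvy
  rot[14] = v$yzxxyyvvxxyvyy
  rot[15] = $yzxxyyvvxxyvyyv
Sorted (with $ < everything):
  sorted[0] = $yzxxyyvvxxyvyyv
  sorted[1] = v$yzxxyyvvxxyvyy
  sorted[2] = vvxxyvyyv$yzxxyy
  sorted[3] = vxxyvyyv$yzxxyyv
  sorted[4] = vyyv$yzxxyyvvxxy
  sorted[5] = xxyvyyv$yzxxyyvv
  sorted[6] = xxyyvvxxyvyyv$yz
  sorted[7] = xyvyyv$yzxxyyvvx
  sorted[8] = xyyvvxxyvyyv$yzx
  sorted[9] = yv$yzxxyyvvxxyvy
  sorted[10] = yvvxxyvyyv$yzxxy
  sorted[11] = yvyyv$yzxxyyvvxx
  sorted[12] = yyv$yzxxyyvvxxyv
  sorted[13] = yyvvxxyvyyv$yzxx
  sorted[14] = yzxxyyvvxxyvyyv$
  sorted[15] = zxxyyvvxxyvyyv$y
sorted[9] = yv$yzxxyyvvxxyvy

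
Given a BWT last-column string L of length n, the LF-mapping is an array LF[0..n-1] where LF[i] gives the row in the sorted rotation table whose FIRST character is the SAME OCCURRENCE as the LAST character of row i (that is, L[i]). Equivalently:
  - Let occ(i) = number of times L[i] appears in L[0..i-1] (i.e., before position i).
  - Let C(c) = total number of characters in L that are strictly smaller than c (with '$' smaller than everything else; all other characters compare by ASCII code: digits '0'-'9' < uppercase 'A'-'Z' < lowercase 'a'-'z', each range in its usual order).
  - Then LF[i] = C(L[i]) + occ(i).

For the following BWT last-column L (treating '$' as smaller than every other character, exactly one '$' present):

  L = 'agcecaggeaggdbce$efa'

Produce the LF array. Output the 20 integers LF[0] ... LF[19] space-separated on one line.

Answer: 1 15 6 10 7 2 16 17 11 3 18 19 9 5 8 12 0 13 14 4

Derivation:
Char counts: '$':1, 'a':4, 'b':1, 'c':3, 'd':1, 'e':4, 'f':1, 'g':5
C (first-col start): C('$')=0, C('a')=1, C('b')=5, C('c')=6, C('d')=9, C('e')=10, C('f')=14, C('g')=15
L[0]='a': occ=0, LF[0]=C('a')+0=1+0=1
L[1]='g': occ=0, LF[1]=C('g')+0=15+0=15
L[2]='c': occ=0, LF[2]=C('c')+0=6+0=6
L[3]='e': occ=0, LF[3]=C('e')+0=10+0=10
L[4]='c': occ=1, LF[4]=C('c')+1=6+1=7
L[5]='a': occ=1, LF[5]=C('a')+1=1+1=2
L[6]='g': occ=1, LF[6]=C('g')+1=15+1=16
L[7]='g': occ=2, LF[7]=C('g')+2=15+2=17
L[8]='e': occ=1, LF[8]=C('e')+1=10+1=11
L[9]='a': occ=2, LF[9]=C('a')+2=1+2=3
L[10]='g': occ=3, LF[10]=C('g')+3=15+3=18
L[11]='g': occ=4, LF[11]=C('g')+4=15+4=19
L[12]='d': occ=0, LF[12]=C('d')+0=9+0=9
L[13]='b': occ=0, LF[13]=C('b')+0=5+0=5
L[14]='c': occ=2, LF[14]=C('c')+2=6+2=8
L[15]='e': occ=2, LF[15]=C('e')+2=10+2=12
L[16]='$': occ=0, LF[16]=C('$')+0=0+0=0
L[17]='e': occ=3, LF[17]=C('e')+3=10+3=13
L[18]='f': occ=0, LF[18]=C('f')+0=14+0=14
L[19]='a': occ=3, LF[19]=C('a')+3=1+3=4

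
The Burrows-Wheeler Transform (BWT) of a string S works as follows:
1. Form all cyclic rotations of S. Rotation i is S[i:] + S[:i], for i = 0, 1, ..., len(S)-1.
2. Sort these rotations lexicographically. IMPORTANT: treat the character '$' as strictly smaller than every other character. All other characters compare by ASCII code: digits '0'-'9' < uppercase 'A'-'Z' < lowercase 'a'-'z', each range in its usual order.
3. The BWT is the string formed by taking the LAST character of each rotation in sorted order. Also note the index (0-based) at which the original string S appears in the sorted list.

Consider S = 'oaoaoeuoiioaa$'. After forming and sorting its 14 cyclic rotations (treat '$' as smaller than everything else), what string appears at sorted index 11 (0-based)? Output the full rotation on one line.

All 14 rotations (rotation i = S[i:]+S[:i]):
  rot[0] = oaoaoeuoiioaa$
  rot[1] = aoaoeuoiioaa$o
  rot[2] = oaoeuoiioaa$oa
  rot[3] = aoeuoiioaa$oao
  rot[4] = oeuoiioaa$oaoa
  rot[5] = euoiioaa$oaoao
  rot[6] = uoiioaa$oaoaoe
  rot[7] = oiioaa$oaoaoeu
  rot[8] = iioaa$oaoaoeuo
  rot[9] = ioaa$oaoaoeuoi
  rot[10] = oaa$oaoaoeuoii
  rot[11] = aa$oaoaoeuoiio
  rot[12] = a$oaoaoeuoiioa
  rot[13] = $oaoaoeuoiioaa
Sorted (with $ < everything):
  sorted[0] = $oaoaoeuoiioaa
  sorted[1] = a$oaoaoeuoiioa
  sorted[2] = aa$oaoaoeuoiio
  sorted[3] = aoaoeuoiioaa$o
  sorted[4] = aoeuoiioaa$oao
  sorted[5] = euoiioaa$oaoao
  sorted[6] = iioaa$oaoaoeuo
  sorted[7] = ioaa$oaoaoeuoi
  sorted[8] = oaa$oaoaoeuoii
  sorted[9] = oaoaoeuoiioaa$
  sorted[10] = oaoeuoiioaa$oa
  sorted[11] = oeuoiioaa$oaoa
  sorted[12] = oiioaa$oaoaoeu
  sorted[13] = uoiioaa$oaoaoe
sorted[11] = oeuoiioaa$oaoa

Answer: oeuoiioaa$oaoa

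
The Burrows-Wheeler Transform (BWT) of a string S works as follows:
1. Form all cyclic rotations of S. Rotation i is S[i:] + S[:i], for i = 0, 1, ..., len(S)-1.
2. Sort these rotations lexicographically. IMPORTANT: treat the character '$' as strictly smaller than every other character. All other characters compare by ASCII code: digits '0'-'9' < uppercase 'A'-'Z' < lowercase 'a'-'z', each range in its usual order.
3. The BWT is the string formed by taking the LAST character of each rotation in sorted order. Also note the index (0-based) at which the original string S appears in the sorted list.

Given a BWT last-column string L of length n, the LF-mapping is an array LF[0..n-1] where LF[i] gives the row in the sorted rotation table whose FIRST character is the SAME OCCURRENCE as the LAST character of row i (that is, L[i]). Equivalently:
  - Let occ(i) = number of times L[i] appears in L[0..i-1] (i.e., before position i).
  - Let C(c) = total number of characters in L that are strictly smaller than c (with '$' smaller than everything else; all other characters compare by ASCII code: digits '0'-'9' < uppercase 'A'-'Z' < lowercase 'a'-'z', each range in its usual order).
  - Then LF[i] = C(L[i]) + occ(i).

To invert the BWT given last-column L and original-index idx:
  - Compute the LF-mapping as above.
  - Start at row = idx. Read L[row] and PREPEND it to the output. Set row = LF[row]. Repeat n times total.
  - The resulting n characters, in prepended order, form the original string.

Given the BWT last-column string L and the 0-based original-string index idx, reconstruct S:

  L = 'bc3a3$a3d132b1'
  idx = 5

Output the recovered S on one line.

LF mapping: 10 12 4 8 5 0 9 6 13 1 7 3 11 2
Walk LF starting at row 5, prepending L[row]:
  step 1: row=5, L[5]='$', prepend. Next row=LF[5]=0
  step 2: row=0, L[0]='b', prepend. Next row=LF[0]=10
  step 3: row=10, L[10]='3', prepend. Next row=LF[10]=7
  step 4: row=7, L[7]='3', prepend. Next row=LF[7]=6
  step 5: row=6, L[6]='a', prepend. Next row=LF[6]=9
  step 6: row=9, L[9]='1', prepend. Next row=LF[9]=1
  step 7: row=1, L[1]='c', prepend. Next row=LF[1]=12
  step 8: row=12, L[12]='b', prepend. Next row=LF[12]=11
  step 9: row=11, L[11]='2', prepend. Next row=LF[11]=3
  step 10: row=3, L[3]='a', prepend. Next row=LF[3]=8
  step 11: row=8, L[8]='d', prepend. Next row=LF[8]=13
  step 12: row=13, L[13]='1', prepend. Next row=LF[13]=2
  step 13: row=2, L[2]='3', prepend. Next row=LF[2]=4
  step 14: row=4, L[4]='3', prepend. Next row=LF[4]=5
Reversed output: 331da2bc1a33b$

Answer: 331da2bc1a33b$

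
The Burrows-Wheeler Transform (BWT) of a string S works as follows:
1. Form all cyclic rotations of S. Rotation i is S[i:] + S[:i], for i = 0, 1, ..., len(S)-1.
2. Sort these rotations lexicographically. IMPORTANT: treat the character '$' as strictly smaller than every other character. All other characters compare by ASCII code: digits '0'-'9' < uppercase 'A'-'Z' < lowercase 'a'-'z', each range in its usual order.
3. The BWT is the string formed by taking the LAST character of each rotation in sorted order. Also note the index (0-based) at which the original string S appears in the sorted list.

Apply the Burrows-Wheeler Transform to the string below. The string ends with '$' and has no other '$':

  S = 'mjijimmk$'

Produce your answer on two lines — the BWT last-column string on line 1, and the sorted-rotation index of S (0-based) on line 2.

Answer: kjjmim$mi
6

Derivation:
All 9 rotations (rotation i = S[i:]+S[:i]):
  rot[0] = mjijimmk$
  rot[1] = jijimmk$m
  rot[2] = ijimmk$mj
  rot[3] = jimmk$mji
  rot[4] = immk$mjij
  rot[5] = mmk$mjiji
  rot[6] = mk$mjijim
  rot[7] = k$mjijimm
  rot[8] = $mjijimmk
Sorted (with $ < everything):
  sorted[0] = $mjijimmk  (last char: 'k')
  sorted[1] = ijimmk$mj  (last char: 'j')
  sorted[2] = immk$mjij  (last char: 'j')
  sorted[3] = jijimmk$m  (last char: 'm')
  sorted[4] = jimmk$mji  (last char: 'i')
  sorted[5] = k$mjijimm  (last char: 'm')
  sorted[6] = mjijimmk$  (last char: '$')
  sorted[7] = mk$mjijim  (last char: 'm')
  sorted[8] = mmk$mjiji  (last char: 'i')
Last column: kjjmim$mi
Original string S is at sorted index 6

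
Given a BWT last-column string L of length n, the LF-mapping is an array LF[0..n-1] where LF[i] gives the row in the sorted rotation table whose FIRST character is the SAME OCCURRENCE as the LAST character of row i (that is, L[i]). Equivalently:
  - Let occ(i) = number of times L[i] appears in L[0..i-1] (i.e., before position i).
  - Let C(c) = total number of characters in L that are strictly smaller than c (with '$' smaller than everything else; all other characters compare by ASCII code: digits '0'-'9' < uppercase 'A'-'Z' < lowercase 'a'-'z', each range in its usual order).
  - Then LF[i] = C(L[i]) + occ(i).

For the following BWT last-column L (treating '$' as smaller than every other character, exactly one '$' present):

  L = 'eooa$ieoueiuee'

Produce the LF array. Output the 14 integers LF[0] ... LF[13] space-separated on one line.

Answer: 2 9 10 1 0 7 3 11 12 4 8 13 5 6

Derivation:
Char counts: '$':1, 'a':1, 'e':5, 'i':2, 'o':3, 'u':2
C (first-col start): C('$')=0, C('a')=1, C('e')=2, C('i')=7, C('o')=9, C('u')=12
L[0]='e': occ=0, LF[0]=C('e')+0=2+0=2
L[1]='o': occ=0, LF[1]=C('o')+0=9+0=9
L[2]='o': occ=1, LF[2]=C('o')+1=9+1=10
L[3]='a': occ=0, LF[3]=C('a')+0=1+0=1
L[4]='$': occ=0, LF[4]=C('$')+0=0+0=0
L[5]='i': occ=0, LF[5]=C('i')+0=7+0=7
L[6]='e': occ=1, LF[6]=C('e')+1=2+1=3
L[7]='o': occ=2, LF[7]=C('o')+2=9+2=11
L[8]='u': occ=0, LF[8]=C('u')+0=12+0=12
L[9]='e': occ=2, LF[9]=C('e')+2=2+2=4
L[10]='i': occ=1, LF[10]=C('i')+1=7+1=8
L[11]='u': occ=1, LF[11]=C('u')+1=12+1=13
L[12]='e': occ=3, LF[12]=C('e')+3=2+3=5
L[13]='e': occ=4, LF[13]=C('e')+4=2+4=6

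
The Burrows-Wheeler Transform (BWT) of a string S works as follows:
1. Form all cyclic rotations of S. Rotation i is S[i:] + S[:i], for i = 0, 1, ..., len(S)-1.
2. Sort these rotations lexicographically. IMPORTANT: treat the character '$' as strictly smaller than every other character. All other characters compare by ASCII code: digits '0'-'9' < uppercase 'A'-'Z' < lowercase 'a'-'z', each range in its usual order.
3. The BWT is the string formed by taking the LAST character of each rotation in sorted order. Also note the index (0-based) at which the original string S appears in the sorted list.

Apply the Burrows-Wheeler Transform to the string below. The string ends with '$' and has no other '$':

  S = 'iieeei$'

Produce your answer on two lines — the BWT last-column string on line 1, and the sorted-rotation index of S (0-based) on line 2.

Answer: iieeei$
6

Derivation:
All 7 rotations (rotation i = S[i:]+S[:i]):
  rot[0] = iieeei$
  rot[1] = ieeei$i
  rot[2] = eeei$ii
  rot[3] = eei$iie
  rot[4] = ei$iiee
  rot[5] = i$iieee
  rot[6] = $iieeei
Sorted (with $ < everything):
  sorted[0] = $iieeei  (last char: 'i')
  sorted[1] = eeei$ii  (last char: 'i')
  sorted[2] = eei$iie  (last char: 'e')
  sorted[3] = ei$iiee  (last char: 'e')
  sorted[4] = i$iieee  (last char: 'e')
  sorted[5] = ieeei$i  (last char: 'i')
  sorted[6] = iieeei$  (last char: '$')
Last column: iieeei$
Original string S is at sorted index 6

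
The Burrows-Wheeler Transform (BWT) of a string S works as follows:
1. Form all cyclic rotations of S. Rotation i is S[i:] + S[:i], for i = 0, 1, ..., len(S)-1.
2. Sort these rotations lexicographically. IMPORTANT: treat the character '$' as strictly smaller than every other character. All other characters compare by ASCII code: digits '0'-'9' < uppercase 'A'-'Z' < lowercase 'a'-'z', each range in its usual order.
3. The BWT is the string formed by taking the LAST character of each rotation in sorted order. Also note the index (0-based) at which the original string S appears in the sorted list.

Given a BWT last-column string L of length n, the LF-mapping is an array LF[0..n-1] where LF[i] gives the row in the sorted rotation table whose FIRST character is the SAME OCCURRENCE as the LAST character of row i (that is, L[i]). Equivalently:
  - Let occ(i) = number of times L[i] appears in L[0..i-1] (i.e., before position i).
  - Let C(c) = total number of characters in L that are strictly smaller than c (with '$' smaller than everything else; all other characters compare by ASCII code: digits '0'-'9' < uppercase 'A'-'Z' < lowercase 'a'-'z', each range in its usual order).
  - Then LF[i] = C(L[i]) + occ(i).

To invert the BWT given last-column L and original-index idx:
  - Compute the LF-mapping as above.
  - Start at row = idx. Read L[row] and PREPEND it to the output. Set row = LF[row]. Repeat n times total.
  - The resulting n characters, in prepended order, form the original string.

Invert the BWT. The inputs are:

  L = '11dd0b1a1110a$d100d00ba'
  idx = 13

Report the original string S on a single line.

LF mapping: 7 8 19 20 1 17 9 14 10 11 12 2 15 0 21 13 3 4 22 5 6 18 16
Walk LF starting at row 13, prepending L[row]:
  step 1: row=13, L[13]='$', prepend. Next row=LF[13]=0
  step 2: row=0, L[0]='1', prepend. Next row=LF[0]=7
  step 3: row=7, L[7]='a', prepend. Next row=LF[7]=14
  step 4: row=14, L[14]='d', prepend. Next row=LF[14]=21
  step 5: row=21, L[21]='b', prepend. Next row=LF[21]=18
  step 6: row=18, L[18]='d', prepend. Next row=LF[18]=22
  step 7: row=22, L[22]='a', prepend. Next row=LF[22]=16
  step 8: row=16, L[16]='0', prepend. Next row=LF[16]=3
  step 9: row=3, L[3]='d', prepend. Next row=LF[3]=20
  step 10: row=20, L[20]='0', prepend. Next row=LF[20]=6
  step 11: row=6, L[6]='1', prepend. Next row=LF[6]=9
  step 12: row=9, L[9]='1', prepend. Next row=LF[9]=11
  step 13: row=11, L[11]='0', prepend. Next row=LF[11]=2
  step 14: row=2, L[2]='d', prepend. Next row=LF[2]=19
  step 15: row=19, L[19]='0', prepend. Next row=LF[19]=5
  step 16: row=5, L[5]='b', prepend. Next row=LF[5]=17
  step 17: row=17, L[17]='0', prepend. Next row=LF[17]=4
  step 18: row=4, L[4]='0', prepend. Next row=LF[4]=1
  step 19: row=1, L[1]='1', prepend. Next row=LF[1]=8
  step 20: row=8, L[8]='1', prepend. Next row=LF[8]=10
  step 21: row=10, L[10]='1', prepend. Next row=LF[10]=12
  step 22: row=12, L[12]='a', prepend. Next row=LF[12]=15
  step 23: row=15, L[15]='1', prepend. Next row=LF[15]=13
Reversed output: 1a11100b0d0110d0adbda1$

Answer: 1a11100b0d0110d0adbda1$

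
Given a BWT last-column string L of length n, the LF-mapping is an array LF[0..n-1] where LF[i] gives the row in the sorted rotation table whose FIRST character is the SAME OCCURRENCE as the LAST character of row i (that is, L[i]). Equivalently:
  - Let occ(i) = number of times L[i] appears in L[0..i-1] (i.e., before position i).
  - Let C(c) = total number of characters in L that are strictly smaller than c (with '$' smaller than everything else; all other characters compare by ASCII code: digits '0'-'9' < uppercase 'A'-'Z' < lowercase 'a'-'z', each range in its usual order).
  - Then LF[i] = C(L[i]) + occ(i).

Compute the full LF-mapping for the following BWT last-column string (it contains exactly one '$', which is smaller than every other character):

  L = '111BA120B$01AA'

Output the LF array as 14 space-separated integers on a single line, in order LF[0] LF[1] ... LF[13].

Answer: 3 4 5 12 9 6 8 1 13 0 2 7 10 11

Derivation:
Char counts: '$':1, '0':2, '1':5, '2':1, 'A':3, 'B':2
C (first-col start): C('$')=0, C('0')=1, C('1')=3, C('2')=8, C('A')=9, C('B')=12
L[0]='1': occ=0, LF[0]=C('1')+0=3+0=3
L[1]='1': occ=1, LF[1]=C('1')+1=3+1=4
L[2]='1': occ=2, LF[2]=C('1')+2=3+2=5
L[3]='B': occ=0, LF[3]=C('B')+0=12+0=12
L[4]='A': occ=0, LF[4]=C('A')+0=9+0=9
L[5]='1': occ=3, LF[5]=C('1')+3=3+3=6
L[6]='2': occ=0, LF[6]=C('2')+0=8+0=8
L[7]='0': occ=0, LF[7]=C('0')+0=1+0=1
L[8]='B': occ=1, LF[8]=C('B')+1=12+1=13
L[9]='$': occ=0, LF[9]=C('$')+0=0+0=0
L[10]='0': occ=1, LF[10]=C('0')+1=1+1=2
L[11]='1': occ=4, LF[11]=C('1')+4=3+4=7
L[12]='A': occ=1, LF[12]=C('A')+1=9+1=10
L[13]='A': occ=2, LF[13]=C('A')+2=9+2=11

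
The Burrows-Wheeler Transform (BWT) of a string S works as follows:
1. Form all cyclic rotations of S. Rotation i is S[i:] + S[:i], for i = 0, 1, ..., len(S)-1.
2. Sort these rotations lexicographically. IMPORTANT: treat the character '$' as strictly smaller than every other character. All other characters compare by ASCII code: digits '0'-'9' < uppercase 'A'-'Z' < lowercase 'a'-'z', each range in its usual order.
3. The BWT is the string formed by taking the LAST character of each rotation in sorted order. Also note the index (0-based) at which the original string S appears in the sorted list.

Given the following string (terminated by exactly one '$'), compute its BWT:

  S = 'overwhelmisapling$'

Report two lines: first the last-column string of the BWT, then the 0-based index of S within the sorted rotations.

Answer: gshvnwlmpeli$aeior
12

Derivation:
All 18 rotations (rotation i = S[i:]+S[:i]):
  rot[0] = overwhelmisapling$
  rot[1] = verwhelmisapling$o
  rot[2] = erwhelmisapling$ov
  rot[3] = rwhelmisapling$ove
  rot[4] = whelmisapling$over
  rot[5] = helmisapling$overw
  rot[6] = elmisapling$overwh
  rot[7] = lmisapling$overwhe
  rot[8] = misapling$overwhel
  rot[9] = isapling$overwhelm
  rot[10] = sapling$overwhelmi
  rot[11] = apling$overwhelmis
  rot[12] = pling$overwhelmisa
  rot[13] = ling$overwhelmisap
  rot[14] = ing$overwhelmisapl
  rot[15] = ng$overwhelmisapli
  rot[16] = g$overwhelmisaplin
  rot[17] = $overwhelmisapling
Sorted (with $ < everything):
  sorted[0] = $overwhelmisapling  (last char: 'g')
  sorted[1] = apling$overwhelmis  (last char: 's')
  sorted[2] = elmisapling$overwh  (last char: 'h')
  sorted[3] = erwhelmisapling$ov  (last char: 'v')
  sorted[4] = g$overwhelmisaplin  (last char: 'n')
  sorted[5] = helmisapling$overw  (last char: 'w')
  sorted[6] = ing$overwhelmisapl  (last char: 'l')
  sorted[7] = isapling$overwhelm  (last char: 'm')
  sorted[8] = ling$overwhelmisap  (last char: 'p')
  sorted[9] = lmisapling$overwhe  (last char: 'e')
  sorted[10] = misapling$overwhel  (last char: 'l')
  sorted[11] = ng$overwhelmisapli  (last char: 'i')
  sorted[12] = overwhelmisapling$  (last char: '$')
  sorted[13] = pling$overwhelmisa  (last char: 'a')
  sorted[14] = rwhelmisapling$ove  (last char: 'e')
  sorted[15] = sapling$overwhelmi  (last char: 'i')
  sorted[16] = verwhelmisapling$o  (last char: 'o')
  sorted[17] = whelmisapling$over  (last char: 'r')
Last column: gshvnwlmpeli$aeior
Original string S is at sorted index 12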